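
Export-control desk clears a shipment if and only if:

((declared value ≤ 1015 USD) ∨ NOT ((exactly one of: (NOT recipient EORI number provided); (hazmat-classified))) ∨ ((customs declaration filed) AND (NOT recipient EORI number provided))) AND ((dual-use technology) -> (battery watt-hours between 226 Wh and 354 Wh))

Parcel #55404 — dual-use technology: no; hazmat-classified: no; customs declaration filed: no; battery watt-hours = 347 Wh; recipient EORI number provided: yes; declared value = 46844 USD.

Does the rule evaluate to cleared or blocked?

Atomic conditions:
  declared value ≤ 1015 USD: 46844 ≤ 1015 is false
  NOT recipient EORI number provided: yes → false
  hazmat-classified: no → false
  customs declaration filed: no → false
  dual-use technology: no → false
  battery watt-hours between 226 Wh and 354 Wh: 347 in [226, 354] is true
Combine:
[1.2.1] exactly-one(false, false) = false
[1.2] NOT false = true
[1.3] false AND false = false
[1] false OR true OR false = true
[2] false → true (antecedent false ⇒ implication holds) = true
[root] true AND true = true
Overall: true → cleared

Cleared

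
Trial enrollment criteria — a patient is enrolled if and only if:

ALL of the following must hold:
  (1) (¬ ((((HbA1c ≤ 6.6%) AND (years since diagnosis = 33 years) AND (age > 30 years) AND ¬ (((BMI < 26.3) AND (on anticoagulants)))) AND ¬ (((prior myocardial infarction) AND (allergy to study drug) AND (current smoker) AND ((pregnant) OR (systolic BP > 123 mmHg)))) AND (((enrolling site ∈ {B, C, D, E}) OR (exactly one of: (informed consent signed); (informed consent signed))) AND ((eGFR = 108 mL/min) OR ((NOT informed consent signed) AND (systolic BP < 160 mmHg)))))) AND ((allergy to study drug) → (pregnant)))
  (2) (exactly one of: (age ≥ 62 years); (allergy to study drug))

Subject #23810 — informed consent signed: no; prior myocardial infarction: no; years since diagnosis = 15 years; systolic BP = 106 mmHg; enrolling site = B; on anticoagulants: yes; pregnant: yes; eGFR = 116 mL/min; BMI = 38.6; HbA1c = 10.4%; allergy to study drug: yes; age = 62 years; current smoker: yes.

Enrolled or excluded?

Excluded

Atomic conditions:
  HbA1c ≤ 6.6%: 10.4 ≤ 6.6 is false
  years since diagnosis = 33 years: 15 == 33 is false
  age > 30 years: 62 > 30 is true
  BMI < 26.3: 38.6 < 26.3 is false
  on anticoagulants: yes → true
  prior myocardial infarction: no → false
  allergy to study drug: yes → true
  current smoker: yes → true
  pregnant: yes → true
  systolic BP > 123 mmHg: 106 > 123 is false
  enrolling site ∈ {B, C, D, E}: B is in the set → true
  informed consent signed: no → false
  eGFR = 108 mL/min: 116 == 108 is false
  NOT informed consent signed: no → true
  systolic BP < 160 mmHg: 106 < 160 is true
  age ≥ 62 years: 62 ≥ 62 is true
Combine:
[1.1.1.1.4.1] false AND true = false
[1.1.1.1.4] NOT false = true
[1.1.1.1] false AND false AND true AND true = false
[1.1.1.2.1.4] true OR false = true
[1.1.1.2.1] false AND true AND true AND true = false
[1.1.1.2] NOT false = true
[1.1.1.3.1.2] exactly-one(false, false) = false
[1.1.1.3.1] true OR false = true
[1.1.1.3.2.2] true AND true = true
[1.1.1.3.2] false OR true = true
[1.1.1.3] true AND true = true
[1.1.1] false AND true AND true = false
[1.1] NOT false = true
[1.2] true → true = true
[1] true AND true = true
[2] exactly-one(true, true) = false
[root] true AND false = false
Overall: false → excluded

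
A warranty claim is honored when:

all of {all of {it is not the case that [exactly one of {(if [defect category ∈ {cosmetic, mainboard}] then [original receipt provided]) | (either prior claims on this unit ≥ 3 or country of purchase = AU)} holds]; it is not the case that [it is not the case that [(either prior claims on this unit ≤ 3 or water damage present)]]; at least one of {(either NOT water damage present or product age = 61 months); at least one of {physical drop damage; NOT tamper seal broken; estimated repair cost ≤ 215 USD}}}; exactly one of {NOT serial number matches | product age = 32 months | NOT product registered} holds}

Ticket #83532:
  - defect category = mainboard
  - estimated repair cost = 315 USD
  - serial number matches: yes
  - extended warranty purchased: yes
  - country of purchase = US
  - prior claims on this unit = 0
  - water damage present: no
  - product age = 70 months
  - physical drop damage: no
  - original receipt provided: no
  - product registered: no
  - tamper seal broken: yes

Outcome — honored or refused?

Atomic conditions:
  defect category ∈ {cosmetic, mainboard}: mainboard is in the set → true
  original receipt provided: no → false
  prior claims on this unit ≥ 3: 0 ≥ 3 is false
  country of purchase = AU: US == AU is false
  prior claims on this unit ≤ 3: 0 ≤ 3 is true
  water damage present: no → false
  NOT water damage present: no → true
  product age = 61 months: 70 == 61 is false
  physical drop damage: no → false
  NOT tamper seal broken: yes → false
  estimated repair cost ≤ 215 USD: 315 ≤ 215 is false
  NOT serial number matches: yes → false
  product age = 32 months: 70 == 32 is false
  NOT product registered: no → true
Combine:
[1.1.1.1] true → false = false
[1.1.1.2] false OR false = false
[1.1.1] exactly-one(false, false) = false
[1.1] NOT false = true
[1.2.1.1] true OR false = true
[1.2.1] NOT true = false
[1.2] NOT false = true
[1.3.1] true OR false = true
[1.3.2] false OR false OR false = false
[1.3] true OR false = true
[1] true AND true AND true = true
[2] exactly-one(false, false, true) = true
[root] true AND true = true
Overall: true → honored

Honored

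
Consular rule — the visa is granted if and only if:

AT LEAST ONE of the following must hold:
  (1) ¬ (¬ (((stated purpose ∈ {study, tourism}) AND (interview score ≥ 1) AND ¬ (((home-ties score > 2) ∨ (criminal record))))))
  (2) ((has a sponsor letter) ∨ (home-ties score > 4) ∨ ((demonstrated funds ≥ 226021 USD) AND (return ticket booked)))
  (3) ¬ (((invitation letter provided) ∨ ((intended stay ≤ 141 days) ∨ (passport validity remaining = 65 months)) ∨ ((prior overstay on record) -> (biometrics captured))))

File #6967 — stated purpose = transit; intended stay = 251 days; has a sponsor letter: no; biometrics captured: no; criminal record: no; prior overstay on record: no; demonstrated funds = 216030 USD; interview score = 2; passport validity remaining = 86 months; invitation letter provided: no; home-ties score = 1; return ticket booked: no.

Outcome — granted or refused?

Refused

Atomic conditions:
  stated purpose ∈ {study, tourism}: transit is not in the set → false
  interview score ≥ 1: 2 ≥ 1 is true
  home-ties score > 2: 1 > 2 is false
  criminal record: no → false
  has a sponsor letter: no → false
  home-ties score > 4: 1 > 4 is false
  demonstrated funds ≥ 226021 USD: 216030 ≥ 226021 is false
  return ticket booked: no → false
  invitation letter provided: no → false
  intended stay ≤ 141 days: 251 ≤ 141 is false
  passport validity remaining = 65 months: 86 == 65 is false
  prior overstay on record: no → false
  biometrics captured: no → false
Combine:
[1.1.1.3.1] false OR false = false
[1.1.1.3] NOT false = true
[1.1.1] false AND true AND true = false
[1.1] NOT false = true
[1] NOT true = false
[2.3] false AND false = false
[2] false OR false OR false = false
[3.1.2] false OR false = false
[3.1.3] false → false (antecedent false ⇒ implication holds) = true
[3.1] false OR false OR true = true
[3] NOT true = false
[root] false OR false OR false = false
Overall: false → refused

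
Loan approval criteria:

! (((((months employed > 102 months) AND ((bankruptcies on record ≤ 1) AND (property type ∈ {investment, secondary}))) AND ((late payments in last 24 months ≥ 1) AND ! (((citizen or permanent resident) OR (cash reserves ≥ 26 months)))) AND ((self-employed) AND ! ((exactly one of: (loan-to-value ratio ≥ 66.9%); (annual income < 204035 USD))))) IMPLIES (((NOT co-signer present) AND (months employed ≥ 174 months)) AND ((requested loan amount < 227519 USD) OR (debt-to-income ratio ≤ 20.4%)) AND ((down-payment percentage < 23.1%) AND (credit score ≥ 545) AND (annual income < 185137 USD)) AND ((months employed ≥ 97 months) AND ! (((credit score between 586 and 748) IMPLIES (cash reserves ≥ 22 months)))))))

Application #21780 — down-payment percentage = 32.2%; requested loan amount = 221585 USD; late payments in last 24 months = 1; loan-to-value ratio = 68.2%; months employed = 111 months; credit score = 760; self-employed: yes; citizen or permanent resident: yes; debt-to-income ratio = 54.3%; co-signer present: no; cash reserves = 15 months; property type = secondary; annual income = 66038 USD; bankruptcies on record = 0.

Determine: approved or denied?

Atomic conditions:
  months employed > 102 months: 111 > 102 is true
  bankruptcies on record ≤ 1: 0 ≤ 1 is true
  property type ∈ {investment, secondary}: secondary is in the set → true
  late payments in last 24 months ≥ 1: 1 ≥ 1 is true
  citizen or permanent resident: yes → true
  cash reserves ≥ 26 months: 15 ≥ 26 is false
  self-employed: yes → true
  loan-to-value ratio ≥ 66.9%: 68.2 ≥ 66.9 is true
  annual income < 204035 USD: 66038 < 204035 is true
  NOT co-signer present: no → true
  months employed ≥ 174 months: 111 ≥ 174 is false
  requested loan amount < 227519 USD: 221585 < 227519 is true
  debt-to-income ratio ≤ 20.4%: 54.3 ≤ 20.4 is false
  down-payment percentage < 23.1%: 32.2 < 23.1 is false
  credit score ≥ 545: 760 ≥ 545 is true
  annual income < 185137 USD: 66038 < 185137 is true
  months employed ≥ 97 months: 111 ≥ 97 is true
  credit score between 586 and 748: 760 in [586, 748] is false
  cash reserves ≥ 22 months: 15 ≥ 22 is false
Combine:
[1.1.1.2] true AND true = true
[1.1.1] true AND true = true
[1.1.2.2.1] true OR false = true
[1.1.2.2] NOT true = false
[1.1.2] true AND false = false
[1.1.3.2.1] exactly-one(true, true) = false
[1.1.3.2] NOT false = true
[1.1.3] true AND true = true
[1.1] true AND false AND true = false
[1.2.1] true AND false = false
[1.2.2] true OR false = true
[1.2.3] false AND true AND true = false
[1.2.4.2.1] false → false (antecedent false ⇒ implication holds) = true
[1.2.4.2] NOT true = false
[1.2.4] true AND false = false
[1.2] false AND true AND false AND false = false
[1] false → false (antecedent false ⇒ implication holds) = true
[root] NOT true = false
Overall: false → denied

Denied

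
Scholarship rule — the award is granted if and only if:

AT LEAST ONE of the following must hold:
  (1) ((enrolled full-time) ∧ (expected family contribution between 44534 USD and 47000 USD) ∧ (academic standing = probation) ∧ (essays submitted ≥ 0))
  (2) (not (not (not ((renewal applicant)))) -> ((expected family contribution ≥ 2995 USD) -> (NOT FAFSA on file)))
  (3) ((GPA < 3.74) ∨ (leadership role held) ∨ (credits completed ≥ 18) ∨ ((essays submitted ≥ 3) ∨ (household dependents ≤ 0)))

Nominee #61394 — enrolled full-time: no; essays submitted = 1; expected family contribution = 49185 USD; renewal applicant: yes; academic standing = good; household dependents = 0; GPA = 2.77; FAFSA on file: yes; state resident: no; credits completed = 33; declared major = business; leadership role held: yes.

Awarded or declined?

Atomic conditions:
  enrolled full-time: no → false
  expected family contribution between 44534 USD and 47000 USD: 49185 in [44534, 47000] is false
  academic standing = probation: good == probation is false
  essays submitted ≥ 0: 1 ≥ 0 is true
  renewal applicant: yes → true
  expected family contribution ≥ 2995 USD: 49185 ≥ 2995 is true
  NOT FAFSA on file: yes → false
  GPA < 3.74: 2.77 < 3.74 is true
  leadership role held: yes → true
  credits completed ≥ 18: 33 ≥ 18 is true
  essays submitted ≥ 3: 1 ≥ 3 is false
  household dependents ≤ 0: 0 ≤ 0 is true
Combine:
[1] false AND false AND false AND true = false
[2.1.1.1] NOT true = false
[2.1.1] NOT false = true
[2.1] NOT true = false
[2.2] true → false = false
[2] false → false (antecedent false ⇒ implication holds) = true
[3.4] false OR true = true
[3] true OR true OR true OR true = true
[root] false OR true OR true = true
Overall: true → awarded

Awarded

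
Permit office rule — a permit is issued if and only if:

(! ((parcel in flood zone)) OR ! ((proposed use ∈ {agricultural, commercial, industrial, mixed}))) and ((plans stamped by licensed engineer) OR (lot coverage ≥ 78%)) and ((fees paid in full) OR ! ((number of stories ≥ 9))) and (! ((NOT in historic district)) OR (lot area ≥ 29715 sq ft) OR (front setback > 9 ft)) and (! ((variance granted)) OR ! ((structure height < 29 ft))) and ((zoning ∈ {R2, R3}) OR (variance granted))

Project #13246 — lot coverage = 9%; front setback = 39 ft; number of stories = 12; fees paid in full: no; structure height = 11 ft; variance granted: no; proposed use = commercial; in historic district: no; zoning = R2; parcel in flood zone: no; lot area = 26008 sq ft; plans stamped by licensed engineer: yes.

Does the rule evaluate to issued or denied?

Denied

Atomic conditions:
  parcel in flood zone: no → false
  proposed use ∈ {agricultural, commercial, industrial, mixed}: commercial is in the set → true
  plans stamped by licensed engineer: yes → true
  lot coverage ≥ 78%: 9 ≥ 78 is false
  fees paid in full: no → false
  number of stories ≥ 9: 12 ≥ 9 is true
  NOT in historic district: no → true
  lot area ≥ 29715 sq ft: 26008 ≥ 29715 is false
  front setback > 9 ft: 39 > 9 is true
  variance granted: no → false
  structure height < 29 ft: 11 < 29 is true
  zoning ∈ {R2, R3}: R2 is in the set → true
Combine:
[1.1] NOT false = true
[1.2] NOT true = false
[1] true OR false = true
[2] true OR false = true
[3.2] NOT true = false
[3] false OR false = false
[4.1] NOT true = false
[4] false OR false OR true = true
[5.1] NOT false = true
[5.2] NOT true = false
[5] true OR false = true
[6] true OR false = true
[root] true AND true AND false AND true AND true AND true = false
Overall: false → denied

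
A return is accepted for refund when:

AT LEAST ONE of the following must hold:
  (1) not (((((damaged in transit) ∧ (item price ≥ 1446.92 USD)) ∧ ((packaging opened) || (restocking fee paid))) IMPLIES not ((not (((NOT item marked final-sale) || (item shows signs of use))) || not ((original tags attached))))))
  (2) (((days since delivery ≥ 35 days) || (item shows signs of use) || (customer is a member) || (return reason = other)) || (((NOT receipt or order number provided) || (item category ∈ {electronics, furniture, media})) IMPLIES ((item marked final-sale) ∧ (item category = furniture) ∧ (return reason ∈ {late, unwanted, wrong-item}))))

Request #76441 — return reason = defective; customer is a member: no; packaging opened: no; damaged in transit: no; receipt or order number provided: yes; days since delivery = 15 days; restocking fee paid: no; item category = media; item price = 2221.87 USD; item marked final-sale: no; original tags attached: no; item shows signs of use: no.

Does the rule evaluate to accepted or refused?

Refused

Atomic conditions:
  damaged in transit: no → false
  item price ≥ 1446.92 USD: 2221.87 ≥ 1446.92 is true
  packaging opened: no → false
  restocking fee paid: no → false
  NOT item marked final-sale: no → true
  item shows signs of use: no → false
  original tags attached: no → false
  days since delivery ≥ 35 days: 15 ≥ 35 is false
  customer is a member: no → false
  return reason = other: defective == other is false
  NOT receipt or order number provided: yes → false
  item category ∈ {electronics, furniture, media}: media is in the set → true
  item marked final-sale: no → false
  item category = furniture: media == furniture is false
  return reason ∈ {late, unwanted, wrong-item}: defective is not in the set → false
Combine:
[1.1.1.1] false AND true = false
[1.1.1.2] false OR false = false
[1.1.1] false AND false = false
[1.1.2.1.1.1] true OR false = true
[1.1.2.1.1] NOT true = false
[1.1.2.1.2] NOT false = true
[1.1.2.1] false OR true = true
[1.1.2] NOT true = false
[1.1] false → false (antecedent false ⇒ implication holds) = true
[1] NOT true = false
[2.1] false OR false OR false OR false = false
[2.2.1] false OR true = true
[2.2.2] false AND false AND false = false
[2.2] true → false = false
[2] false OR false = false
[root] false OR false = false
Overall: false → refused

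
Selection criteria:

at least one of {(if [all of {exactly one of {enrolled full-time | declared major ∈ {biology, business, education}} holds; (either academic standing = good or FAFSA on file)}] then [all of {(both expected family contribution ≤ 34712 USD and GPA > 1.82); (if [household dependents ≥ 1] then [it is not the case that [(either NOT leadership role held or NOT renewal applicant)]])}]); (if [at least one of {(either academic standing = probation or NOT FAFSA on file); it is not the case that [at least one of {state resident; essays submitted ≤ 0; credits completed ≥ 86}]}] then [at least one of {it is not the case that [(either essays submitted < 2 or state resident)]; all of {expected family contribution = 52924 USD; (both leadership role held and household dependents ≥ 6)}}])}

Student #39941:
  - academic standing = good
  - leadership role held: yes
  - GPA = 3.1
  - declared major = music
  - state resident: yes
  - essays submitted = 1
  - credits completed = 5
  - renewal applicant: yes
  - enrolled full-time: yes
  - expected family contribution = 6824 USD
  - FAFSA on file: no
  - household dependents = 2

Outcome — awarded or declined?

Atomic conditions:
  enrolled full-time: yes → true
  declared major ∈ {biology, business, education}: music is not in the set → false
  academic standing = good: good == good is true
  FAFSA on file: no → false
  expected family contribution ≤ 34712 USD: 6824 ≤ 34712 is true
  GPA > 1.82: 3.1 > 1.82 is true
  household dependents ≥ 1: 2 ≥ 1 is true
  NOT leadership role held: yes → false
  NOT renewal applicant: yes → false
  academic standing = probation: good == probation is false
  NOT FAFSA on file: no → true
  state resident: yes → true
  essays submitted ≤ 0: 1 ≤ 0 is false
  credits completed ≥ 86: 5 ≥ 86 is false
  essays submitted < 2: 1 < 2 is true
  expected family contribution = 52924 USD: 6824 == 52924 is false
  leadership role held: yes → true
  household dependents ≥ 6: 2 ≥ 6 is false
Combine:
[1.1.1] exactly-one(true, false) = true
[1.1.2] true OR false = true
[1.1] true AND true = true
[1.2.1] true AND true = true
[1.2.2.2.1] false OR false = false
[1.2.2.2] NOT false = true
[1.2.2] true → true = true
[1.2] true AND true = true
[1] true → true = true
[2.1.1] false OR true = true
[2.1.2.1] true OR false OR false = true
[2.1.2] NOT true = false
[2.1] true OR false = true
[2.2.1.1] true OR true = true
[2.2.1] NOT true = false
[2.2.2.2] true AND false = false
[2.2.2] false AND false = false
[2.2] false OR false = false
[2] true → false = false
[root] true OR false = true
Overall: true → awarded

Awarded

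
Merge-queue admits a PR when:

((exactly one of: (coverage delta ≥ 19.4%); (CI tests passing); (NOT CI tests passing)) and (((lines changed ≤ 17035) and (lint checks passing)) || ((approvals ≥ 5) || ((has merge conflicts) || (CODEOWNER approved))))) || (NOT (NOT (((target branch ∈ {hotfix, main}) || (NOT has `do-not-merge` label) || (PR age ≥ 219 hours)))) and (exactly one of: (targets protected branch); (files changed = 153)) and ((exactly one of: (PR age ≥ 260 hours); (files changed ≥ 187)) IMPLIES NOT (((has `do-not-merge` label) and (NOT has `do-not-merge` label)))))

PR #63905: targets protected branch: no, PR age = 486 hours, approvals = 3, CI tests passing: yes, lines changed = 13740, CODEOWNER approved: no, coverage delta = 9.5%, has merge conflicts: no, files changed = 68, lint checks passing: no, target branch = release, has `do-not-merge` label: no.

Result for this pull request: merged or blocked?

Blocked

Atomic conditions:
  coverage delta ≥ 19.4%: 9.5 ≥ 19.4 is false
  CI tests passing: yes → true
  NOT CI tests passing: yes → false
  lines changed ≤ 17035: 13740 ≤ 17035 is true
  lint checks passing: no → false
  approvals ≥ 5: 3 ≥ 5 is false
  has merge conflicts: no → false
  CODEOWNER approved: no → false
  target branch ∈ {hotfix, main}: release is not in the set → false
  NOT has `do-not-merge` label: no → true
  PR age ≥ 219 hours: 486 ≥ 219 is true
  targets protected branch: no → false
  files changed = 153: 68 == 153 is false
  PR age ≥ 260 hours: 486 ≥ 260 is true
  files changed ≥ 187: 68 ≥ 187 is false
  has `do-not-merge` label: no → false
Combine:
[1.1] exactly-one(false, true, false) = true
[1.2.1] true AND false = false
[1.2.2.2] false OR false = false
[1.2.2] false OR false = false
[1.2] false OR false = false
[1] true AND false = false
[2.1.1.1] false OR true OR true = true
[2.1.1] NOT true = false
[2.1] NOT false = true
[2.2] exactly-one(false, false) = false
[2.3.1] exactly-one(true, false) = true
[2.3.2.1] false AND true = false
[2.3.2] NOT false = true
[2.3] true → true = true
[2] true AND false AND true = false
[root] false OR false = false
Overall: false → blocked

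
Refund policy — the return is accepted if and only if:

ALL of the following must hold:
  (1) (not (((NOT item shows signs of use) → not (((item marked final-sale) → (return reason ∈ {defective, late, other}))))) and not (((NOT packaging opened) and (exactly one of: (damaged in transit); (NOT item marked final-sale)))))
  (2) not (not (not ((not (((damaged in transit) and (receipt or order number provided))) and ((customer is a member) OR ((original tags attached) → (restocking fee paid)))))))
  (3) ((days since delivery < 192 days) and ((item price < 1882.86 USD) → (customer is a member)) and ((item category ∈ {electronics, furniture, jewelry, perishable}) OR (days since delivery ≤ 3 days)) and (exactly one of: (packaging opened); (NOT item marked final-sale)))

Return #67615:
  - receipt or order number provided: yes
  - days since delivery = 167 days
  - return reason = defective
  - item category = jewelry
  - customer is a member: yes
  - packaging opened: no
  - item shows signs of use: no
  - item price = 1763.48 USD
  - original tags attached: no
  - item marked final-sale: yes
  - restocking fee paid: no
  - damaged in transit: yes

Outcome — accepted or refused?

Refused

Atomic conditions:
  NOT item shows signs of use: no → true
  item marked final-sale: yes → true
  return reason ∈ {defective, late, other}: defective is in the set → true
  NOT packaging opened: no → true
  damaged in transit: yes → true
  NOT item marked final-sale: yes → false
  receipt or order number provided: yes → true
  customer is a member: yes → true
  original tags attached: no → false
  restocking fee paid: no → false
  days since delivery < 192 days: 167 < 192 is true
  item price < 1882.86 USD: 1763.48 < 1882.86 is true
  item category ∈ {electronics, furniture, jewelry, perishable}: jewelry is in the set → true
  days since delivery ≤ 3 days: 167 ≤ 3 is false
  packaging opened: no → false
Combine:
[1.1.1.2.1] true → true = true
[1.1.1.2] NOT true = false
[1.1.1] true → false = false
[1.1] NOT false = true
[1.2.1.2] exactly-one(true, false) = true
[1.2.1] true AND true = true
[1.2] NOT true = false
[1] true AND false = false
[2.1.1.1.1.1] true AND true = true
[2.1.1.1.1] NOT true = false
[2.1.1.1.2.2] false → false (antecedent false ⇒ implication holds) = true
[2.1.1.1.2] true OR true = true
[2.1.1.1] false AND true = false
[2.1.1] NOT false = true
[2.1] NOT true = false
[2] NOT false = true
[3.2] true → true = true
[3.3] true OR false = true
[3.4] exactly-one(false, false) = false
[3] true AND true AND true AND false = false
[root] false AND true AND false = false
Overall: false → refused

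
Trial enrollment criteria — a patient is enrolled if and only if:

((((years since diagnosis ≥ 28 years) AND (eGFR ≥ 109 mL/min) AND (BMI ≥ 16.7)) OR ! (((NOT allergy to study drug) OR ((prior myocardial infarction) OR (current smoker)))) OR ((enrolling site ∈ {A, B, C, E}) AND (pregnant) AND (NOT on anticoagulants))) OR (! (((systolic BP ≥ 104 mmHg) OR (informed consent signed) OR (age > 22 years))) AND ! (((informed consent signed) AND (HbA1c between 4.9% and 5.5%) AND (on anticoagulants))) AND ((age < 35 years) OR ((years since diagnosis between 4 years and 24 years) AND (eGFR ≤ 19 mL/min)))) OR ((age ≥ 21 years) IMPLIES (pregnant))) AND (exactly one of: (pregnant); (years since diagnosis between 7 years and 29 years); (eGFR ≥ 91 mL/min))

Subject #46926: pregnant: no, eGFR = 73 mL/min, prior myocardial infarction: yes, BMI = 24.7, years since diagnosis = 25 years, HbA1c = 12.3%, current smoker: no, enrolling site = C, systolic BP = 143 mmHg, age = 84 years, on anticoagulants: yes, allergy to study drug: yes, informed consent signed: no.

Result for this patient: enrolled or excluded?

Excluded

Atomic conditions:
  years since diagnosis ≥ 28 years: 25 ≥ 28 is false
  eGFR ≥ 109 mL/min: 73 ≥ 109 is false
  BMI ≥ 16.7: 24.7 ≥ 16.7 is true
  NOT allergy to study drug: yes → false
  prior myocardial infarction: yes → true
  current smoker: no → false
  enrolling site ∈ {A, B, C, E}: C is in the set → true
  pregnant: no → false
  NOT on anticoagulants: yes → false
  systolic BP ≥ 104 mmHg: 143 ≥ 104 is true
  informed consent signed: no → false
  age > 22 years: 84 > 22 is true
  HbA1c between 4.9% and 5.5%: 12.3 in [4.9, 5.5] is false
  on anticoagulants: yes → true
  age < 35 years: 84 < 35 is false
  years since diagnosis between 4 years and 24 years: 25 in [4, 24] is false
  eGFR ≤ 19 mL/min: 73 ≤ 19 is false
  age ≥ 21 years: 84 ≥ 21 is true
  years since diagnosis between 7 years and 29 years: 25 in [7, 29] is true
  eGFR ≥ 91 mL/min: 73 ≥ 91 is false
Combine:
[1.1.1] false AND false AND true = false
[1.1.2.1.2] true OR false = true
[1.1.2.1] false OR true = true
[1.1.2] NOT true = false
[1.1.3] true AND false AND false = false
[1.1] false OR false OR false = false
[1.2.1.1] true OR false OR true = true
[1.2.1] NOT true = false
[1.2.2.1] false AND false AND true = false
[1.2.2] NOT false = true
[1.2.3.2] false AND false = false
[1.2.3] false OR false = false
[1.2] false AND true AND false = false
[1.3] true → false = false
[1] false OR false OR false = false
[2] exactly-one(false, true, false) = true
[root] false AND true = false
Overall: false → excluded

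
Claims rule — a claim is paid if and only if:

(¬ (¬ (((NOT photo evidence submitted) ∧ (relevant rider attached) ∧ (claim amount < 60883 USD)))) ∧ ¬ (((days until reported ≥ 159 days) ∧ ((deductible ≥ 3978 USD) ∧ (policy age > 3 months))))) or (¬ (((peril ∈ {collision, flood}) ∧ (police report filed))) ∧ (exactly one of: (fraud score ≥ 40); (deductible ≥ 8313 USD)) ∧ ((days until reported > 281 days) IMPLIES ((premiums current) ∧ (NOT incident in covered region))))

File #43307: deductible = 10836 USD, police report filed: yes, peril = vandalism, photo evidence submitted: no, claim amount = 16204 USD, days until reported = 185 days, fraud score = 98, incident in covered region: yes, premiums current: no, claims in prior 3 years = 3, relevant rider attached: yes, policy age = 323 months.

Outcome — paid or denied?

Atomic conditions:
  NOT photo evidence submitted: no → true
  relevant rider attached: yes → true
  claim amount < 60883 USD: 16204 < 60883 is true
  days until reported ≥ 159 days: 185 ≥ 159 is true
  deductible ≥ 3978 USD: 10836 ≥ 3978 is true
  policy age > 3 months: 323 > 3 is true
  peril ∈ {collision, flood}: vandalism is not in the set → false
  police report filed: yes → true
  fraud score ≥ 40: 98 ≥ 40 is true
  deductible ≥ 8313 USD: 10836 ≥ 8313 is true
  days until reported > 281 days: 185 > 281 is false
  premiums current: no → false
  NOT incident in covered region: yes → false
Combine:
[1.1.1.1] true AND true AND true = true
[1.1.1] NOT true = false
[1.1] NOT false = true
[1.2.1.2] true AND true = true
[1.2.1] true AND true = true
[1.2] NOT true = false
[1] true AND false = false
[2.1.1] false AND true = false
[2.1] NOT false = true
[2.2] exactly-one(true, true) = false
[2.3.2] false AND false = false
[2.3] false → false (antecedent false ⇒ implication holds) = true
[2] true AND false AND true = false
[root] false OR false = false
Overall: false → denied

Denied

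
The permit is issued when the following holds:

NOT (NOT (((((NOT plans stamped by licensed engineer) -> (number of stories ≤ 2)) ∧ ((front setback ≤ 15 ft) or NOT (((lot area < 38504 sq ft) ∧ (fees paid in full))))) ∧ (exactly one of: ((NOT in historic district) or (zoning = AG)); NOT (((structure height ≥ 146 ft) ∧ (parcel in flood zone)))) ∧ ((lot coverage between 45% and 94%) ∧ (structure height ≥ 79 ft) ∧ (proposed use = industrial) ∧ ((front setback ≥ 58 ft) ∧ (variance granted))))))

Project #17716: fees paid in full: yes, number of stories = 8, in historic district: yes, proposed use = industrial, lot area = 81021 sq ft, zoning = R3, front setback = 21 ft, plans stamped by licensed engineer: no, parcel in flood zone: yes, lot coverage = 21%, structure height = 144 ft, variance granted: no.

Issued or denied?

Denied

Atomic conditions:
  NOT plans stamped by licensed engineer: no → true
  number of stories ≤ 2: 8 ≤ 2 is false
  front setback ≤ 15 ft: 21 ≤ 15 is false
  lot area < 38504 sq ft: 81021 < 38504 is false
  fees paid in full: yes → true
  NOT in historic district: yes → false
  zoning = AG: R3 == AG is false
  structure height ≥ 146 ft: 144 ≥ 146 is false
  parcel in flood zone: yes → true
  lot coverage between 45% and 94%: 21 in [45, 94] is false
  structure height ≥ 79 ft: 144 ≥ 79 is true
  proposed use = industrial: industrial == industrial is true
  front setback ≥ 58 ft: 21 ≥ 58 is false
  variance granted: no → false
Combine:
[1.1.1.1] true → false = false
[1.1.1.2.2.1] false AND true = false
[1.1.1.2.2] NOT false = true
[1.1.1.2] false OR true = true
[1.1.1] false AND true = false
[1.1.2.1] false OR false = false
[1.1.2.2.1] false AND true = false
[1.1.2.2] NOT false = true
[1.1.2] exactly-one(false, true) = true
[1.1.3.4] false AND false = false
[1.1.3] false AND true AND true AND false = false
[1.1] false AND true AND false = false
[1] NOT false = true
[root] NOT true = false
Overall: false → denied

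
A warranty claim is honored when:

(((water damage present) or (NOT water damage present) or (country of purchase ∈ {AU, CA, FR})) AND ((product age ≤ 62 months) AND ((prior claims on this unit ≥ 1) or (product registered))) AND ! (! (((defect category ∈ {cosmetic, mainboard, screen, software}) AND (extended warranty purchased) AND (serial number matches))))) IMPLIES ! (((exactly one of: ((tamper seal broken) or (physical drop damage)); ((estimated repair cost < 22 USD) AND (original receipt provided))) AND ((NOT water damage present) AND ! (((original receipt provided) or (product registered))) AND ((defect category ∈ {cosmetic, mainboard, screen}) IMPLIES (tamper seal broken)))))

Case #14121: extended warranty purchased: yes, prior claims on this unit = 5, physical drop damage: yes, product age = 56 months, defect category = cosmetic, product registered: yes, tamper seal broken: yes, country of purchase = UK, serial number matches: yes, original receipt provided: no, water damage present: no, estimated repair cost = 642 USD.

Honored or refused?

Honored

Atomic conditions:
  water damage present: no → false
  NOT water damage present: no → true
  country of purchase ∈ {AU, CA, FR}: UK is not in the set → false
  product age ≤ 62 months: 56 ≤ 62 is true
  prior claims on this unit ≥ 1: 5 ≥ 1 is true
  product registered: yes → true
  defect category ∈ {cosmetic, mainboard, screen, software}: cosmetic is in the set → true
  extended warranty purchased: yes → true
  serial number matches: yes → true
  tamper seal broken: yes → true
  physical drop damage: yes → true
  estimated repair cost < 22 USD: 642 < 22 is false
  original receipt provided: no → false
  defect category ∈ {cosmetic, mainboard, screen}: cosmetic is in the set → true
Combine:
[1.1] false OR true OR false = true
[1.2.2] true OR true = true
[1.2] true AND true = true
[1.3.1.1] true AND true AND true = true
[1.3.1] NOT true = false
[1.3] NOT false = true
[1] true AND true AND true = true
[2.1.1.1] true OR true = true
[2.1.1.2] false AND false = false
[2.1.1] exactly-one(true, false) = true
[2.1.2.2.1] false OR true = true
[2.1.2.2] NOT true = false
[2.1.2.3] true → true = true
[2.1.2] true AND false AND true = false
[2.1] true AND false = false
[2] NOT false = true
[root] true → true = true
Overall: true → honored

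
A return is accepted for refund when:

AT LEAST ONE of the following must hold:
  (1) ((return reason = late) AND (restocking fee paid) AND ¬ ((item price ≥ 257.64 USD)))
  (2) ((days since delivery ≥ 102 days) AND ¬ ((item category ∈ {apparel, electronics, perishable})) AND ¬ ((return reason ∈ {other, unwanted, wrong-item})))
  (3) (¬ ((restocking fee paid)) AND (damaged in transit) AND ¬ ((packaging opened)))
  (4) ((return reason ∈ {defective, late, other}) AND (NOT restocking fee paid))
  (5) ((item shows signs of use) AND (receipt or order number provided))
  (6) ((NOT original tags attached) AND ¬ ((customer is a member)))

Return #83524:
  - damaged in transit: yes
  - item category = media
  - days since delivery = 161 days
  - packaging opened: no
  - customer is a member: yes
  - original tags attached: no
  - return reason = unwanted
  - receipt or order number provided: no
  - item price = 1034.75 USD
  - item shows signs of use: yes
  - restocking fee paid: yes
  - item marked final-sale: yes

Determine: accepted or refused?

Refused

Atomic conditions:
  return reason = late: unwanted == late is false
  restocking fee paid: yes → true
  item price ≥ 257.64 USD: 1034.75 ≥ 257.64 is true
  days since delivery ≥ 102 days: 161 ≥ 102 is true
  item category ∈ {apparel, electronics, perishable}: media is not in the set → false
  return reason ∈ {other, unwanted, wrong-item}: unwanted is in the set → true
  damaged in transit: yes → true
  packaging opened: no → false
  return reason ∈ {defective, late, other}: unwanted is not in the set → false
  NOT restocking fee paid: yes → false
  item shows signs of use: yes → true
  receipt or order number provided: no → false
  NOT original tags attached: no → true
  customer is a member: yes → true
Combine:
[1.3] NOT true = false
[1] false AND true AND false = false
[2.2] NOT false = true
[2.3] NOT true = false
[2] true AND true AND false = false
[3.1] NOT true = false
[3.3] NOT false = true
[3] false AND true AND true = false
[4] false AND false = false
[5] true AND false = false
[6.2] NOT true = false
[6] true AND false = false
[root] false OR false OR false OR false OR false OR false = false
Overall: false → refused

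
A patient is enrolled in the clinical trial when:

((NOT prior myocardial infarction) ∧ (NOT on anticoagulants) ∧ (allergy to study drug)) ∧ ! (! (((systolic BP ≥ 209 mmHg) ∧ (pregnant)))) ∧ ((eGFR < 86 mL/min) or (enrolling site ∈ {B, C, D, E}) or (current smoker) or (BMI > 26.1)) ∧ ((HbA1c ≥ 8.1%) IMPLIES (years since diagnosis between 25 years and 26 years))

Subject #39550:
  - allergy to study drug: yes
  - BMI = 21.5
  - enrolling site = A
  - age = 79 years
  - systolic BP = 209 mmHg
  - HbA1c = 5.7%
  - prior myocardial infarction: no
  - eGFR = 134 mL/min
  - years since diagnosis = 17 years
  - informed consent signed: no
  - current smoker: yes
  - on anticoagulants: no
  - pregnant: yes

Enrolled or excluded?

Enrolled

Atomic conditions:
  NOT prior myocardial infarction: no → true
  NOT on anticoagulants: no → true
  allergy to study drug: yes → true
  systolic BP ≥ 209 mmHg: 209 ≥ 209 is true
  pregnant: yes → true
  eGFR < 86 mL/min: 134 < 86 is false
  enrolling site ∈ {B, C, D, E}: A is not in the set → false
  current smoker: yes → true
  BMI > 26.1: 21.5 > 26.1 is false
  HbA1c ≥ 8.1%: 5.7 ≥ 8.1 is false
  years since diagnosis between 25 years and 26 years: 17 in [25, 26] is false
Combine:
[1] true AND true AND true = true
[2.1.1] true AND true = true
[2.1] NOT true = false
[2] NOT false = true
[3] false OR false OR true OR false = true
[4] false → false (antecedent false ⇒ implication holds) = true
[root] true AND true AND true AND true = true
Overall: true → enrolled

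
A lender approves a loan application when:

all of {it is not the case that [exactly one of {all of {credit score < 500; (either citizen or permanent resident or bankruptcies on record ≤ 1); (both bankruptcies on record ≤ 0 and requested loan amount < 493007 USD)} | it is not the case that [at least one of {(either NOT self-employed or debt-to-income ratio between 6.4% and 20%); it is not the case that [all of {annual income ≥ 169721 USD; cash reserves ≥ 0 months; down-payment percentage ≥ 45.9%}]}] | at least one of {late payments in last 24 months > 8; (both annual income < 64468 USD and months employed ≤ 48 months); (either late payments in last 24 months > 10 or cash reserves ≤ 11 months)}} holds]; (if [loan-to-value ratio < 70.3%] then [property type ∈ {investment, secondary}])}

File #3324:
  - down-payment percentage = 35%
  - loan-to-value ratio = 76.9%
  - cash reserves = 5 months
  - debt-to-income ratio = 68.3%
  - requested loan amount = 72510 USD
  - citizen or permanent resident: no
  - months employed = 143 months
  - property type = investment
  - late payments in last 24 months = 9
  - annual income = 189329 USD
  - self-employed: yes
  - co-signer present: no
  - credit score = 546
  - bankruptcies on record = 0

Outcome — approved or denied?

Atomic conditions:
  credit score < 500: 546 < 500 is false
  citizen or permanent resident: no → false
  bankruptcies on record ≤ 1: 0 ≤ 1 is true
  bankruptcies on record ≤ 0: 0 ≤ 0 is true
  requested loan amount < 493007 USD: 72510 < 493007 is true
  NOT self-employed: yes → false
  debt-to-income ratio between 6.4% and 20%: 68.3 in [6.4, 20] is false
  annual income ≥ 169721 USD: 189329 ≥ 169721 is true
  cash reserves ≥ 0 months: 5 ≥ 0 is true
  down-payment percentage ≥ 45.9%: 35 ≥ 45.9 is false
  late payments in last 24 months > 8: 9 > 8 is true
  annual income < 64468 USD: 189329 < 64468 is false
  months employed ≤ 48 months: 143 ≤ 48 is false
  late payments in last 24 months > 10: 9 > 10 is false
  cash reserves ≤ 11 months: 5 ≤ 11 is true
  loan-to-value ratio < 70.3%: 76.9 < 70.3 is false
  property type ∈ {investment, secondary}: investment is in the set → true
Combine:
[1.1.1.2] false OR true = true
[1.1.1.3] true AND true = true
[1.1.1] false AND true AND true = false
[1.1.2.1.1] false OR false = false
[1.1.2.1.2.1] true AND true AND false = false
[1.1.2.1.2] NOT false = true
[1.1.2.1] false OR true = true
[1.1.2] NOT true = false
[1.1.3.2] false AND false = false
[1.1.3.3] false OR true = true
[1.1.3] true OR false OR true = true
[1.1] exactly-one(false, false, true) = true
[1] NOT true = false
[2] false → true (antecedent false ⇒ implication holds) = true
[root] false AND true = false
Overall: false → denied

Denied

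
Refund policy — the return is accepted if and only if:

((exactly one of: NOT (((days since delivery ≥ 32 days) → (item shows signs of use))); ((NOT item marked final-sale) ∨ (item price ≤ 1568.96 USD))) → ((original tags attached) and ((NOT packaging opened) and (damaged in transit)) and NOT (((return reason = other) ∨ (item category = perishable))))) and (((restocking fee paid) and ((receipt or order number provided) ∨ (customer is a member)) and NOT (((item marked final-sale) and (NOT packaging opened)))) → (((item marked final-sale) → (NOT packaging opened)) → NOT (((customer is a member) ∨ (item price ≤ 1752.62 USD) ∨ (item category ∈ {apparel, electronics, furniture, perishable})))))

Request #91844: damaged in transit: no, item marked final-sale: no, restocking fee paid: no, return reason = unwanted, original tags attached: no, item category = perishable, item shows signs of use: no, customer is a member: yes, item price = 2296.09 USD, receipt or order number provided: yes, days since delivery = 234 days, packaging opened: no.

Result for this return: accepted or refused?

Atomic conditions:
  days since delivery ≥ 32 days: 234 ≥ 32 is true
  item shows signs of use: no → false
  NOT item marked final-sale: no → true
  item price ≤ 1568.96 USD: 2296.09 ≤ 1568.96 is false
  original tags attached: no → false
  NOT packaging opened: no → true
  damaged in transit: no → false
  return reason = other: unwanted == other is false
  item category = perishable: perishable == perishable is true
  restocking fee paid: no → false
  receipt or order number provided: yes → true
  customer is a member: yes → true
  item marked final-sale: no → false
  item price ≤ 1752.62 USD: 2296.09 ≤ 1752.62 is false
  item category ∈ {apparel, electronics, furniture, perishable}: perishable is in the set → true
Combine:
[1.1.1.1] true → false = false
[1.1.1] NOT false = true
[1.1.2] true OR false = true
[1.1] exactly-one(true, true) = false
[1.2.2] true AND false = false
[1.2.3.1] false OR true = true
[1.2.3] NOT true = false
[1.2] false AND false AND false = false
[1] false → false (antecedent false ⇒ implication holds) = true
[2.1.2] true OR true = true
[2.1.3.1] false AND true = false
[2.1.3] NOT false = true
[2.1] false AND true AND true = false
[2.2.1] false → true (antecedent false ⇒ implication holds) = true
[2.2.2.1] true OR false OR true = true
[2.2.2] NOT true = false
[2.2] true → false = false
[2] false → false (antecedent false ⇒ implication holds) = true
[root] true AND true = true
Overall: true → accepted

Accepted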